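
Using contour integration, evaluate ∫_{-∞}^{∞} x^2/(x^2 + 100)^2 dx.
Let f(z) = z^2/(z^2 + 100)^2. The denominator has no real zeros and deg Q - deg P = 2 ≥ 2, so the integral of f over the upper semicircle |z| = R tends to 0 as R → ∞. Closing the contour in the upper half-plane,
  ∫_{-∞}^{∞} f(x) dx = 2πi · Σ Res(f, z_k)  over the poles with Im z_k > 0.

Zeros of the denominator: z^2 + 100 = 0 gives z = ±10*I.
Upper half-plane: z = 10*I (a pole of order 2).

Write f(z) = g(z)/(z - 10*I)^2 with g(z) = z^2/(z + 10*I)^2. For a double pole, Res(f, z₀) = g'(z₀):
  g'(z) = 20*I*z/(z + 10*I)^3
  Res(f, 10*I) = g'(10*I) = -I/40

∫_{-∞}^{∞} f(x) dx = 2πi · (-I/40) = pi/20

Final answer: pi/20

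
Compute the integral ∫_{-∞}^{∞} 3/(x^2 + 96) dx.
Let f(z) = 3/(z^2 + 96). The denominator has no real zeros and deg Q - deg P = 2 ≥ 2, so the integral of f over the upper semicircle |z| = R tends to 0 as R → ∞. Closing the contour in the upper half-plane,
  ∫_{-∞}^{∞} f(x) dx = 2πi · Σ Res(f, z_k)  over the poles with Im z_k > 0.

Zeros of the denominator: z^2 + 96 = 0 gives z = ±4*sqrt(6)*I.
Upper half-plane: z = 4*sqrt(6)*I (simple).

Each pole is a simple zero of Q(z) = z^2 + 96, so Res(f, z₀) = P(z₀)/Q'(z₀) with P(z) = 3, Q'(z) = 2*z:
  Res(f, 4*sqrt(6)*I) = (3)/(8*sqrt(6)*I) = -sqrt(6)*I/16

∫_{-∞}^{∞} f(x) dx = 2πi · (-sqrt(6)*I/16) = sqrt(6)*pi/8

Final answer: sqrt(6)*pi/8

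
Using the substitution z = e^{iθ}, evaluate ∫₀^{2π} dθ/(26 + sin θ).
Call the integral J. The integrand is 2π-periodic and we integrate over a full period, so shifting θ does not change the value (θ → θ + π/2 turns sin θ into cos θ). Hence
  J = ∫₀^{2π} dθ/(26 + cos θ).
Put z = e^{iθ}: then cos θ = (z + 1/z)/2, dθ = dz/(iz), and z runs once counterclockwise around |z| = 1:
  J = ∮_{|z|=1} 1/(26 + (z + 1/z)/2) · dz/(iz) = (2/i) ∮_{|z|=1} dz/(z^2 + 52*z + 1).
The roots of z^2 + 52*z + 1 are z = (-26 ± sqrt(26^2 - 1^2)), with sqrt(675) = 15*sqrt(3); their product is 1, so only z₊ = -26 + 15*sqrt(3) lies inside the unit circle (z₋ = -26 - 15*sqrt(3) lies outside).
z₊ is a simple zero of q(z) = z^2 + 52*z + 1, so Res(1/q, z₊) = 1/q'(z₊) with q'(z) = 2*z + 52; and q'(z₊) = (z₊ - z₋) = 30*sqrt(3).
Therefore J = (2/i) · 2πi · 1/(30*sqrt(3)) = 2*pi/(15*sqrt(3)) = 2*sqrt(3)*pi/45

Final answer: 2*sqrt(3)*pi/45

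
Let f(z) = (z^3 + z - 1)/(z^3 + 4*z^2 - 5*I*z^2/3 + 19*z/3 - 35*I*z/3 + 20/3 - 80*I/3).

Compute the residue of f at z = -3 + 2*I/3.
-34756/14089 - 9043*I/42267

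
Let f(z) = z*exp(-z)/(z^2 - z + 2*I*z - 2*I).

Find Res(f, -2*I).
Write f(z) = P(z)/Q(z) with P(z) = z*exp(-z) and Q(z) = z^2 - z + 2*I*z - 2*I.
The denominator factors as Q(z) = (z + 2*I)*(z - 1), so z = -2*I is a simple zero of Q and P is analytic there; z = -2*I is therefore a simple pole and
  Res(f, z₀) = P(z₀)/Q'(z₀).

Q'(z) = 2*z - 1 + 2*I, so Q'(-2*I) = -1 - 2*I.
P(-2*I) = -2*I*exp(2*I).

Res(f, -2*I) = (-2*I*exp(2*I))/(-1 - 2*I) = (4/5 + 2*I/5)*exp(2*I)

Final answer: (4/5 + 2*I/5)*exp(2*I)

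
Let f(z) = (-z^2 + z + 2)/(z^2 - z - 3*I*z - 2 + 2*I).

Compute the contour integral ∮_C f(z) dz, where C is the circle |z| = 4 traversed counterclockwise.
By the residue theorem, ∮_C f(z) dz = 2πi · (sum of the residues of f at the poles inside |z| = 4).

The denominator factors as (z - 2*I)*(z - 1 - I), so the singularities of f are simple poles at z = 2*I, z = 1 + I.
  |2*I|² = 4 < 16 = 4², so this pole is inside the contour.
  |1 + I|² = 2 < 16 = 4², so this pole is inside the contour.

With P(z) = -z^2 + z + 2 and Q(z) = z^2 - z - 3*I*z - 2 + 2*I, each pole is simple, so Res(f, z₀) = P(z₀)/Q'(z₀) with Q'(z) = 2*z - 1 - 3*I.
  Res(f, 2*I) = P(2*I)/Q'(2*I) = (6 + 2*I)/(-1 + I) = -2 - 4*I
  Res(f, 1 + I) = P(1 + I)/Q'(1 + I) = (3 - I)/(1 - I) = 2 + I

Sum of residues inside C: -3*I
∮_C f(z) dz = 2πi · (-3*I) = 6*pi

Final answer: 6*pi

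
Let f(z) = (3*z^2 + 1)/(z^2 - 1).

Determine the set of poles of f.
{-1, 1}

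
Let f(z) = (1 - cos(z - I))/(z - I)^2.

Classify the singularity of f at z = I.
Let u = z - I. The argument of cos is z - I = u, so
  f = (1 - cos(u))/u^2 = ((u)^2/2 - (u)^4/24 + ...)/u^2 = 1/2 - (1/24)*u^2 + ...
The Laurent expansion about u = 0 has no negative powers; equivalently lim_{z→I} f(z) = 1/2 exists and is finite.
So the singularity is removable.

Final answer: removable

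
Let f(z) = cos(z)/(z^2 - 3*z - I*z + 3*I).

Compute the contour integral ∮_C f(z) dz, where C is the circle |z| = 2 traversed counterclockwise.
By the residue theorem, ∮_C f(z) dz = 2πi · (sum of the residues of f at the poles inside |z| = 2).

The denominator factors as (z - 3)*(z - I), so the singularities of f are simple poles at z = 3, z = I.
  |3|² = 9 > 4 = 2², so this pole is outside the contour.
  |I|² = 1 < 4 = 2², so this pole is inside the contour.

With P(z) = cos(z) and Q(z) = z^2 - 3*z - I*z + 3*I, each pole is simple, so Res(f, z₀) = P(z₀)/Q'(z₀) with Q'(z) = 2*z - 3 - I.
  Res(f, I) = P(I)/Q'(I) = (cosh(1))/(-3 + I) = (-3/10 - I/10)*cosh(1)

∮_C f(z) dz = 2πi · ((-3/10 - I/10)*cosh(1)) = pi*(1/5 - 3*I/5)*cosh(1)

Final answer: pi*(1/5 - 3*I/5)*cosh(1)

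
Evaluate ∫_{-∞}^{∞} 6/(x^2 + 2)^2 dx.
Let f(z) = 6/(z^2 + 2)^2. The denominator has no real zeros and deg Q - deg P = 4 ≥ 2, so the integral of f over the upper semicircle |z| = R tends to 0 as R → ∞. Closing the contour in the upper half-plane,
  ∫_{-∞}^{∞} f(x) dx = 2πi · Σ Res(f, z_k)  over the poles with Im z_k > 0.

Zeros of the denominator: z^2 + 2 = 0 gives z = ±sqrt(2)*I.
Upper half-plane: z = sqrt(2)*I (a pole of order 2).

Write f(z) = g(z)/(z - sqrt(2)*I)^2 with g(z) = 6/(z + sqrt(2)*I)^2. For a double pole, Res(f, z₀) = g'(z₀):
  g'(z) = -12/(z + sqrt(2)*I)^3
  Res(f, sqrt(2)*I) = g'(sqrt(2)*I) = -3*sqrt(2)*I/8

∫_{-∞}^{∞} f(x) dx = 2πi · (-3*sqrt(2)*I/8) = 3*sqrt(2)*pi/4

Final answer: 3*sqrt(2)*pi/4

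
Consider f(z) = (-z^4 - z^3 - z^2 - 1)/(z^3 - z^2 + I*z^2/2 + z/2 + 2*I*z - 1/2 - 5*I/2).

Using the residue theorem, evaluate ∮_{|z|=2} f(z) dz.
pi*(-7 - 9*I/2)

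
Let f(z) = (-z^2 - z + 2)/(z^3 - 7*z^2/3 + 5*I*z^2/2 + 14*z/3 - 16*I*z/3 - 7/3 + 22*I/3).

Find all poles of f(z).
The singularities of f are the zeros of the denominator. Factoring,
  z^3 - 7*z^2/3 + 5*I*z^2/2 + 14*z/3 - 16*I*z/3 - 7/3 + 22*I/3 = (z - 1 + I)*(z - 1/3 + 3*I)*(z - 1 - 3*I/2)
so the candidates are z = 1 - I, z = 1/3 - 3*I, z = 1 + 3*I/2.

Check the numerator P(z) = -z^2 - z + 2 at each one:
  P(1 - I) = 1 + 3*I ≠ 0, so z = 1 - I is a (simple) pole.
  P(1/3 - 3*I) = 95/9 + 5*I ≠ 0, so z = 1/3 - 3*I is a (simple) pole.
  P(1 + 3*I/2) = 9/4 - 9*I/2 ≠ 0, so z = 1 + 3*I/2 is a (simple) pole.

Poles of f: {1/3 - 3*I, 1 - I, 1 + 3*I/2}

Final answer: {1/3 - 3*I, 1 - I, 1 + 3*I/2}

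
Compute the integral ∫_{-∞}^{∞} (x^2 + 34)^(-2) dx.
sqrt(34)*pi/2312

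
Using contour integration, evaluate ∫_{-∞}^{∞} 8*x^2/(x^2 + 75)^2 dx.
Let f(z) = 8*z^2/(z^2 + 75)^2. The denominator has no real zeros and deg Q - deg P = 2 ≥ 2, so the integral of f over the upper semicircle |z| = R tends to 0 as R → ∞. Closing the contour in the upper half-plane,
  ∫_{-∞}^{∞} f(x) dx = 2πi · Σ Res(f, z_k)  over the poles with Im z_k > 0.

Zeros of the denominator: z^2 + 75 = 0 gives z = ±5*sqrt(3)*I.
Upper half-plane: z = 5*sqrt(3)*I (a pole of order 2).

Write f(z) = g(z)/(z - 5*sqrt(3)*I)^2 with g(z) = 8*z^2/(z + 5*sqrt(3)*I)^2. For a double pole, Res(f, z₀) = g'(z₀):
  g'(z) = 80*sqrt(3)*I*z/(z + 5*sqrt(3)*I)^3
  Res(f, 5*sqrt(3)*I) = g'(5*sqrt(3)*I) = -2*sqrt(3)*I/15

∫_{-∞}^{∞} f(x) dx = 2πi · (-2*sqrt(3)*I/15) = 4*sqrt(3)*pi/15

Final answer: 4*sqrt(3)*pi/15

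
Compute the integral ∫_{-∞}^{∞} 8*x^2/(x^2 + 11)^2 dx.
Let f(z) = 8*z^2/(z^2 + 11)^2. The denominator has no real zeros and deg Q - deg P = 2 ≥ 2, so the integral of f over the upper semicircle |z| = R tends to 0 as R → ∞. Closing the contour in the upper half-plane,
  ∫_{-∞}^{∞} f(x) dx = 2πi · Σ Res(f, z_k)  over the poles with Im z_k > 0.

Zeros of the denominator: z^2 + 11 = 0 gives z = ±sqrt(11)*I.
Upper half-plane: z = sqrt(11)*I (a pole of order 2).

Write f(z) = g(z)/(z - sqrt(11)*I)^2 with g(z) = 8*z^2/(z + sqrt(11)*I)^2. For a double pole, Res(f, z₀) = g'(z₀):
  g'(z) = 16*sqrt(11)*I*z/(z + sqrt(11)*I)^3
  Res(f, sqrt(11)*I) = g'(sqrt(11)*I) = -2*sqrt(11)*I/11

∫_{-∞}^{∞} f(x) dx = 2πi · (-2*sqrt(11)*I/11) = 4*sqrt(11)*pi/11

Final answer: 4*sqrt(11)*pi/11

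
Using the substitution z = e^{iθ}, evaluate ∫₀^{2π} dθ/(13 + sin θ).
sqrt(42)*pi/42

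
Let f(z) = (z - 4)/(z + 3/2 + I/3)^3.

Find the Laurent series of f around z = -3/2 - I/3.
Put w = z - (-3/2 - I/3), i.e. z = w - 3/2 - I/3. The denominator is w^3, so it suffices to rewrite the numerator in powers of w.

P(z) = z - 4
P(w - 3/2 - I/3) = -11/2 - I/3 + w

Dividing each term by w^3:
  f = (-11/2 - I/3)/w^3 + 1/w^2

Substituting back w = z + 3/2 + I/3:
  f(z) = (-11/2 - I/3)/(z + 3/2 + I/3)^3 + 1/(z + 3/2 + I/3)^2

The series is finite because the numerator is a polynomial; the negative powers form the principal part.

Final answer: (-11/2 - I/3)/(z + 3/2 + I/3)^3 + 1/(z + 3/2 + I/3)^2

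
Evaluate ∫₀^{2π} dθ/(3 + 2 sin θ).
Call the integral J. The integrand is 2π-periodic and we integrate over a full period, so shifting θ does not change the value (θ → θ + π/2 turns sin θ into cos θ). Hence
  J = ∫₀^{2π} dθ/(3 + 2 cos θ).
Put z = e^{iθ}: then cos θ = (z + 1/z)/2, dθ = dz/(iz), and z runs once counterclockwise around |z| = 1:
  J = ∮_{|z|=1} 1/(3 + 2*(z + 1/z)/2) · dz/(iz) = (2/i) ∮_{|z|=1} dz/(2*z^2 + 6*z + 2).
The roots of 2*z^2 + 6*z + 2 are z = (-3 ± sqrt(3^2 - 2^2))/2, with sqrt(5) = sqrt(5); their product is 1, so only z₊ = -3/2 + sqrt(5)/2 lies inside the unit circle (z₋ = -3/2 - sqrt(5)/2 lies outside).
z₊ is a simple zero of q(z) = 2*z^2 + 6*z + 2, so Res(1/q, z₊) = 1/q'(z₊) with q'(z) = 4*z + 6; and q'(z₊) = 2*(z₊ - z₋) = 2*sqrt(5).
Therefore J = (2/i) · 2πi · 1/(2*sqrt(5)) = 2*pi/(sqrt(5)) = 2*sqrt(5)*pi/5

Final answer: 2*sqrt(5)*pi/5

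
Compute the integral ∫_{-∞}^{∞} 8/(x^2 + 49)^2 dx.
Let f(z) = 8/(z^2 + 49)^2. The denominator has no real zeros and deg Q - deg P = 4 ≥ 2, so the integral of f over the upper semicircle |z| = R tends to 0 as R → ∞. Closing the contour in the upper half-plane,
  ∫_{-∞}^{∞} f(x) dx = 2πi · Σ Res(f, z_k)  over the poles with Im z_k > 0.

Zeros of the denominator: z^2 + 49 = 0 gives z = ±7*I.
Upper half-plane: z = 7*I (a pole of order 2).

Write f(z) = g(z)/(z - 7*I)^2 with g(z) = 8/(z + 7*I)^2. For a double pole, Res(f, z₀) = g'(z₀):
  g'(z) = -16/(z + 7*I)^3
  Res(f, 7*I) = g'(7*I) = -2*I/343

∫_{-∞}^{∞} f(x) dx = 2πi · (-2*I/343) = 4*pi/343

Final answer: 4*pi/343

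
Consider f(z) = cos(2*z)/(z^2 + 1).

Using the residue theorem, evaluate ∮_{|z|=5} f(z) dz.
By the residue theorem, ∮_C f(z) dz = 2πi · (sum of the residues of f at the poles inside |z| = 5).

The denominator factors as (z + I)*(z - I), so the singularities of f are simple poles at z = -I, z = I.
  |-I|² = 1 < 25 = 5², so this pole is inside the contour.
  |I|² = 1 < 25 = 5², so this pole is inside the contour.

With P(z) = cos(2*z) and Q(z) = z^2 + 1, each pole is simple, so Res(f, z₀) = P(z₀)/Q'(z₀) with Q'(z) = 2*z.
  Res(f, -I) = P(-I)/Q'(-I) = (cosh(2))/(-2*I) = I*cosh(2)/2
  Res(f, I) = P(I)/Q'(I) = (cosh(2))/(2*I) = -I*cosh(2)/2

Sum of residues inside C: 0
∮_C f(z) dz = 2πi · (0) = 0

Final answer: 0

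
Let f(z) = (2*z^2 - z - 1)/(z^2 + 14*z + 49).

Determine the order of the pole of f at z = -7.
Factor the denominator:
  z^2 + 14*z + 49 = (z + 7)^2

The numerator P(z) = 2*z^2 - z - 1 has P(-7) = 104 ≠ 0, so no factor of (z + 7) cancels.
Near z = -7 we can therefore write f(z) = g(z)/(z + 7)^2 with g analytic at -7 and g(-7) ≠ 0 (g is just the numerator).

Hence z = -7 is a pole of order 2.

Final answer: 2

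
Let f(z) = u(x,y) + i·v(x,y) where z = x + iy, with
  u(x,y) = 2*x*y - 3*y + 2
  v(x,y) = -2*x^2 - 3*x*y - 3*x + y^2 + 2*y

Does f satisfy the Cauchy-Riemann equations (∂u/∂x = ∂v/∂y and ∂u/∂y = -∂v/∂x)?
∂u/∂x = 2*y
∂v/∂y = -3*x + 2*y + 2
∂u/∂y = 2*x - 3
∂v/∂x = -4*x - 3*y - 3
∂u/∂x ≠ ∂v/∂y and ∂u/∂y ≠ -∂v/∂x; the Cauchy-Riemann equations are not satisfied, so f is not analytic.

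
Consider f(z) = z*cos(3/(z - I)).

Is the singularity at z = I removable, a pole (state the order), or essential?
Let u = z - I. Then
  cos(3/u) = Σ_{k≥0} (-1)^k (3)^(2k)/((2k)!·u^(2k)) = 1 - 9/(2*u^2) + 27/(8*u^4) + ...
which has infinitely many negative powers of u, so cos(3/(z - I)) has an essential singularity at z = I.
The extra factor z is a nonzero polynomial; if the product had at most a pole at z = I, dividing by that polynomial would leave cos(3/(z - I)) with at most a pole too — contradiction. (Equivalently, the product's Laurent series still has infinitely many negative powers.)
So the singularity is essential.

Final answer: essential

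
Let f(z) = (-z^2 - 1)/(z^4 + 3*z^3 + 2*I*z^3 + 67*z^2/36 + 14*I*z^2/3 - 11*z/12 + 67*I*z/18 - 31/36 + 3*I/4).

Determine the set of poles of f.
The singularities of f are the zeros of the denominator. Factoring,
  z^4 + 3*z^3 + 2*I*z^3 + 67*z^2/36 + 14*I*z^2/3 - 11*z/12 + 67*I*z/18 - 31/36 + 3*I/4 = (z + 1 - I/3)*(z + 1/2 + I/3)*(z + 3/2 + I)*(z + I)
so the candidates are z = -1 + I/3, z = -1/2 - I/3, z = -3/2 - I, z = -I.

Check the numerator P(z) = -z^2 - 1 at each one:
  P(-1 + I/3) = -17/9 + 2*I/3 ≠ 0, so z = -1 + I/3 is a (simple) pole.
  P(-1/2 - I/3) = -41/36 - I/3 ≠ 0, so z = -1/2 - I/3 is a (simple) pole.
  P(-3/2 - I) = -9/4 - 3*I ≠ 0, so z = -3/2 - I is a (simple) pole.
  P(-I) = 0, so the factor (z + I) cancels and z = -I is only a removable singularity, not a pole.

Poles of f: {-3/2 - I, -1 + I/3, -1/2 - I/3}

Final answer: {-3/2 - I, -1 + I/3, -1/2 - I/3}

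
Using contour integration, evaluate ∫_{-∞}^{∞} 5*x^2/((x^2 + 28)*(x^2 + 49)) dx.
Let f(z) = 5*z^2/((z^2 + 28)*(z^2 + 49)). The denominator has no real zeros and deg Q - deg P = 2 ≥ 2, so the integral of f over the upper semicircle |z| = R tends to 0 as R → ∞. Closing the contour in the upper half-plane,
  ∫_{-∞}^{∞} f(x) dx = 2πi · Σ Res(f, z_k)  over the poles with Im z_k > 0.

Zeros of the denominator: z^2 + 49 = 0 gives z = ±7*I; z^2 + 28 = 0 gives z = ±2*sqrt(7)*I.
Upper half-plane: z = 7*I, z = 2*sqrt(7)*I (simple).

Each pole is a simple zero of Q(z) = z^4 + 77*z^2 + 1372, so Res(f, z₀) = P(z₀)/Q'(z₀) with P(z) = 5*z^2, Q'(z) = 4*z^3 + 154*z:
  Res(f, 7*I) = (-245)/(-294*I) = -5*I/6
  Res(f, 2*sqrt(7)*I) = (-140)/(84*sqrt(7)*I) = 5*sqrt(7)*I/21

Sum of residues: 5*I*(-7 + 2*sqrt(7))/42
∫_{-∞}^{∞} f(x) dx = 2πi · (5*I*(-7 + 2*sqrt(7))/42) = 5*pi*(7 - 2*sqrt(7))/21

Final answer: 5*pi*(7 - 2*sqrt(7))/21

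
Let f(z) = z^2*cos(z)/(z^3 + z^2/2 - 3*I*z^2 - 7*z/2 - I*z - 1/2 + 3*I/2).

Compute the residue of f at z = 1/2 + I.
(-1 + 4*I/3)*cos(1/2 + I)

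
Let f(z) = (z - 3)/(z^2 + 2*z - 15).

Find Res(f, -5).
1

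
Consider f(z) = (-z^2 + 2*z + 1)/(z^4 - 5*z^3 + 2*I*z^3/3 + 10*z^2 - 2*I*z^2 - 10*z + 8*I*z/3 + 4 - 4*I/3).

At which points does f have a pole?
The singularities of f are the zeros of the denominator. Factoring,
  z^4 - 5*z^3 + 2*I*z^3/3 + 10*z^2 - 2*I*z^2 - 10*z + 8*I*z/3 + 4 - 4*I/3 = (z - 1 + I)*(z - 1 - I)*(z - 1)*(z - 2 + 2*I/3)
so the candidates are z = 1 - I, z = 1 + I, z = 1, z = 2 - 2*I/3.

Check the numerator P(z) = -z^2 + 2*z + 1 at each one:
  P(1 - I) = 3 ≠ 0, so z = 1 - I is a (simple) pole.
  P(1 + I) = 3 ≠ 0, so z = 1 + I is a (simple) pole.
  P(1) = 2 ≠ 0, so z = 1 is a (simple) pole.
  P(2 - 2*I/3) = 13/9 + 4*I/3 ≠ 0, so z = 2 - 2*I/3 is a (simple) pole.

Poles of f: {1 - I, 1, 1 + I, 2 - 2*I/3}

Final answer: {1 - I, 1, 1 + I, 2 - 2*I/3}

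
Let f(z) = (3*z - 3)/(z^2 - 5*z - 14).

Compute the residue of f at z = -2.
Write f(z) = P(z)/Q(z) with P(z) = 3*z - 3 and Q(z) = z^2 - 5*z - 14.
The denominator factors as Q(z) = (z + 2)*(z - 7), so z = -2 is a simple zero of Q and P is analytic there; z = -2 is therefore a simple pole and
  Res(f, z₀) = P(z₀)/Q'(z₀).

Q'(z) = 2*z - 5, so Q'(-2) = -9.
P(-2) = -9.

Res(f, -2) = (-9)/(-9) = 1

Final answer: 1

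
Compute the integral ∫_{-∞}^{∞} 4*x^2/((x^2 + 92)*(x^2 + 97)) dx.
Let f(z) = 4*z^2/((z^2 + 92)*(z^2 + 97)). The denominator has no real zeros and deg Q - deg P = 2 ≥ 2, so the integral of f over the upper semicircle |z| = R tends to 0 as R → ∞. Closing the contour in the upper half-plane,
  ∫_{-∞}^{∞} f(x) dx = 2πi · Σ Res(f, z_k)  over the poles with Im z_k > 0.

Zeros of the denominator: z^2 + 92 = 0 gives z = ±2*sqrt(23)*I; z^2 + 97 = 0 gives z = ±sqrt(97)*I.
Upper half-plane: z = 2*sqrt(23)*I, z = sqrt(97)*I (simple).

Each pole is a simple zero of Q(z) = z^4 + 189*z^2 + 8924, so Res(f, z₀) = P(z₀)/Q'(z₀) with P(z) = 4*z^2, Q'(z) = 4*z^3 + 378*z:
  Res(f, 2*sqrt(23)*I) = (-368)/(20*sqrt(23)*I) = 4*sqrt(23)*I/5
  Res(f, sqrt(97)*I) = (-388)/(-10*sqrt(97)*I) = -2*sqrt(97)*I/5

Sum of residues: 2*I*(-sqrt(97) + 2*sqrt(23))/5
∫_{-∞}^{∞} f(x) dx = 2πi · (2*I*(-sqrt(97) + 2*sqrt(23))/5) = 4*pi*(-2*sqrt(23) + sqrt(97))/5

Final answer: 4*pi*(-2*sqrt(23) + sqrt(97))/5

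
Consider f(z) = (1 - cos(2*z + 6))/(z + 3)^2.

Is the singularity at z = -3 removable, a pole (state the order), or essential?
Let u = z + 3. The argument of cos is 2*z + 6 = 2u, so
  f = (1 - cos(2u))/u^2 = ((2u)^2/2 - (2u)^4/24 + ...)/u^2 = 2 - (2/3)*u^2 + ...
The Laurent expansion about u = 0 has no negative powers; equivalently lim_{z→-3} f(z) = 2 exists and is finite.
So the singularity is removable.

Final answer: removable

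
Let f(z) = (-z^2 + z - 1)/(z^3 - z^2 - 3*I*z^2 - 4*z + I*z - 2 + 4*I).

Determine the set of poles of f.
{-1, 2*I, 2 + I}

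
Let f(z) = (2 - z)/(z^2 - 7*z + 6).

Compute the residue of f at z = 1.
Write f(z) = P(z)/Q(z) with P(z) = 2 - z and Q(z) = z^2 - 7*z + 6.
The denominator factors as Q(z) = (z - 6)*(z - 1), so z = 1 is a simple zero of Q and P is analytic there; z = 1 is therefore a simple pole and
  Res(f, z₀) = P(z₀)/Q'(z₀).

Q'(z) = 2*z - 7, so Q'(1) = -5.
P(1) = 1.

Res(f, 1) = (1)/(-5) = -1/5

Final answer: -1/5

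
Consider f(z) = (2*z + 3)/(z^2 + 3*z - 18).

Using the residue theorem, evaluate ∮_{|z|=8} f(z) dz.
By the residue theorem, ∮_C f(z) dz = 2πi · (sum of the residues of f at the poles inside |z| = 8).

The denominator factors as (z + 6)*(z - 3), so the singularities of f are simple poles at z = -6, z = 3.
  |-6|² = 36 < 64 = 8², so this pole is inside the contour.
  |3|² = 9 < 64 = 8², so this pole is inside the contour.

With P(z) = 2*z + 3 and Q(z) = z^2 + 3*z - 18, each pole is simple, so Res(f, z₀) = P(z₀)/Q'(z₀) with Q'(z) = 2*z + 3.
  Res(f, -6) = P(-6)/Q'(-6) = (-9)/(-9) = 1
  Res(f, 3) = P(3)/Q'(3) = (9)/(9) = 1

Sum of residues inside C: 2
∮_C f(z) dz = 2πi · (2) = 4*I*pi

Final answer: 4*I*pi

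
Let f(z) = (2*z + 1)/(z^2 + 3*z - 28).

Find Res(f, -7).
13/11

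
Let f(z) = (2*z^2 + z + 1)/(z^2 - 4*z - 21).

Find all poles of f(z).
The singularities of f are the zeros of the denominator. Factoring,
  z^2 - 4*z - 21 = (z + 3)*(z - 7)
so the candidates are z = -3, z = 7.

Check the numerator P(z) = 2*z^2 + z + 1 at each one:
  P(-3) = 16 ≠ 0, so z = -3 is a (simple) pole.
  P(7) = 106 ≠ 0, so z = 7 is a (simple) pole.

Poles of f: {-3, 7}

Final answer: {-3, 7}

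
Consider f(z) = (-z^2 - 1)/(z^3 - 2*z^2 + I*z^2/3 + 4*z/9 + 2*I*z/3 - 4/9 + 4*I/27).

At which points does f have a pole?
The singularities of f are the zeros of the denominator. Factoring,
  z^3 - 2*z^2 + I*z^2/3 + 4*z/9 + 2*I*z/3 - 4/9 + 4*I/27 = (z - 2*I/3)*(z - 2 + 2*I/3)*(z + I/3)
so the candidates are z = 2*I/3, z = 2 - 2*I/3, z = -I/3.

Check the numerator P(z) = -z^2 - 1 at each one:
  P(2*I/3) = -5/9 ≠ 0, so z = 2*I/3 is a (simple) pole.
  P(2 - 2*I/3) = -41/9 + 8*I/3 ≠ 0, so z = 2 - 2*I/3 is a (simple) pole.
  P(-I/3) = -8/9 ≠ 0, so z = -I/3 is a (simple) pole.

Poles of f: {-I/3, 2*I/3, 2 - 2*I/3}

Final answer: {-I/3, 2*I/3, 2 - 2*I/3}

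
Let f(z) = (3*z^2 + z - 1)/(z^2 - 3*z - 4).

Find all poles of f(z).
{-1, 4}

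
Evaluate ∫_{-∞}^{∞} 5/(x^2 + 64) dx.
5*pi/8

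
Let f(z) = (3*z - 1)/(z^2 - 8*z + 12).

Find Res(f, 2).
-5/4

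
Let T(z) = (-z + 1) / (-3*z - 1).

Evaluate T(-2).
Substitute z = -2:
  numerator:   -(-2) + 1 = 3
  denominator: -3*(-2) - 1 = 5
T(-2) = (3)/(5) = 3/5

Final answer: 3/5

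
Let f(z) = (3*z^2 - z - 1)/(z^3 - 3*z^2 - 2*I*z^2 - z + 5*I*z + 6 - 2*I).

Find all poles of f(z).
{-1 + I, 2, 2 + I}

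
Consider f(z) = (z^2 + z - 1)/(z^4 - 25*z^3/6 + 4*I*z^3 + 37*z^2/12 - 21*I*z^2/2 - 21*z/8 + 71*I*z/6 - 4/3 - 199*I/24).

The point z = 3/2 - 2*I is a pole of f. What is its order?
Factor the denominator:
  z^4 - 25*z^3/6 + 4*I*z^3 + 37*z^2/12 - 21*I*z^2/2 - 21*z/8 + 71*I*z/6 - 4/3 - 199*I/24 = (z - 3/2 + 2*I)^2*(z - 2/3 + I)*(z - 1/2 - I)

The numerator P(z) = z^2 + z - 1 has P(3/2 - 2*I) = -5/4 - 8*I ≠ 0, so no factor of (z - 3/2 + 2*I) cancels.
Near z = 3/2 - 2*I we can therefore write f(z) = g(z)/(z - 3/2 + 2*I)^2 with g analytic at 3/2 - 2*I and g(3/2 - 2*I) ≠ 0 (g is the numerator divided by the remaining denominator factors).

Hence z = 3/2 - 2*I is a pole of order 2.

Final answer: 2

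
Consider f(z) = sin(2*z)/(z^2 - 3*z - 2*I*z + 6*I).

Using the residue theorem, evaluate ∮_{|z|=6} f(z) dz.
pi*(-4/13 + 6*I/13)*sin(6) + pi*(6/13 + 4*I/13)*sinh(4)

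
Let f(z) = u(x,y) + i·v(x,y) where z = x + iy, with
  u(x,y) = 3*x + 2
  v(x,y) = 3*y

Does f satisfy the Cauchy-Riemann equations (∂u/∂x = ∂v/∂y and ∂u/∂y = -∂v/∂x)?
∂u/∂x = 3
∂v/∂y = 3
∂u/∂y = 0
∂v/∂x = 0
∂u/∂x = ∂v/∂y and ∂u/∂y = -∂v/∂x hold identically; f is analytic.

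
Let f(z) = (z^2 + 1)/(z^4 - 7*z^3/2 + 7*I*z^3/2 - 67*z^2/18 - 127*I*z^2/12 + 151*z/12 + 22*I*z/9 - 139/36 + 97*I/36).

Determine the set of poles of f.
The singularities of f are the zeros of the denominator. Factoring,
  z^4 - 7*z^3/2 + 7*I*z^3/2 - 67*z^2/18 - 127*I*z^2/12 + 151*z/12 + 22*I*z/9 - 139/36 + 97*I/36 = (z - 1 + I)*(z - 3 + 2*I/3)*(z + 1 + 3*I/2)*(z - 1/2 + I/3)
so the candidates are z = 1 - I, z = 3 - 2*I/3, z = -1 - 3*I/2, z = 1/2 - I/3.

Check the numerator P(z) = z^2 + 1 at each one:
  P(1 - I) = 1 - 2*I ≠ 0, so z = 1 - I is a (simple) pole.
  P(3 - 2*I/3) = 86/9 - 4*I ≠ 0, so z = 3 - 2*I/3 is a (simple) pole.
  P(-1 - 3*I/2) = -1/4 + 3*I ≠ 0, so z = -1 - 3*I/2 is a (simple) pole.
  P(1/2 - I/3) = 41/36 - I/3 ≠ 0, so z = 1/2 - I/3 is a (simple) pole.

Poles of f: {-1 - 3*I/2, 1/2 - I/3, 1 - I, 3 - 2*I/3}

Final answer: {-1 - 3*I/2, 1/2 - I/3, 1 - I, 3 - 2*I/3}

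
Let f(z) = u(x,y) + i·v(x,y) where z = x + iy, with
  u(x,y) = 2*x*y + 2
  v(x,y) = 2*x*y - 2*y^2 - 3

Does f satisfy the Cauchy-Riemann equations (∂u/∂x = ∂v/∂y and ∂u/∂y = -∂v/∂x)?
∂u/∂x = 2*y
∂v/∂y = 2*x - 4*y
∂u/∂y = 2*x
∂v/∂x = 2*y
∂u/∂x ≠ ∂v/∂y and ∂u/∂y ≠ -∂v/∂x; the Cauchy-Riemann equations are not satisfied, so f is not analytic.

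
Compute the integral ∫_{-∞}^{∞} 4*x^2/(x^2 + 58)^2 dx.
Let f(z) = 4*z^2/(z^2 + 58)^2. The denominator has no real zeros and deg Q - deg P = 2 ≥ 2, so the integral of f over the upper semicircle |z| = R tends to 0 as R → ∞. Closing the contour in the upper half-plane,
  ∫_{-∞}^{∞} f(x) dx = 2πi · Σ Res(f, z_k)  over the poles with Im z_k > 0.

Zeros of the denominator: z^2 + 58 = 0 gives z = ±sqrt(58)*I.
Upper half-plane: z = sqrt(58)*I (a pole of order 2).

Write f(z) = g(z)/(z - sqrt(58)*I)^2 with g(z) = 4*z^2/(z + sqrt(58)*I)^2. For a double pole, Res(f, z₀) = g'(z₀):
  g'(z) = 8*sqrt(58)*I*z/(z + sqrt(58)*I)^3
  Res(f, sqrt(58)*I) = g'(sqrt(58)*I) = -sqrt(58)*I/58

∫_{-∞}^{∞} f(x) dx = 2πi · (-sqrt(58)*I/58) = sqrt(58)*pi/29

Final answer: sqrt(58)*pi/29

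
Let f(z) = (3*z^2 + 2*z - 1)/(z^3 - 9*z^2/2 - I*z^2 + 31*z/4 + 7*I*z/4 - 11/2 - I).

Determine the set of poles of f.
{1 - I, 3/2 + I/2, 2 + 3*I/2}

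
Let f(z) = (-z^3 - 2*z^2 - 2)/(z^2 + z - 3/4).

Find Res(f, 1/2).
Write f(z) = P(z)/Q(z) with P(z) = -z^3 - 2*z^2 - 2 and Q(z) = z^2 + z - 3/4.
The denominator factors as Q(z) = (z + 3/2)*(z - 1/2), so z = 1/2 is a simple zero of Q and P is analytic there; z = 1/2 is therefore a simple pole and
  Res(f, z₀) = P(z₀)/Q'(z₀).

Q'(z) = 2*z + 1, so Q'(1/2) = 2.
P(1/2) = -21/8.

Res(f, 1/2) = (-21/8)/(2) = -21/16

Final answer: -21/16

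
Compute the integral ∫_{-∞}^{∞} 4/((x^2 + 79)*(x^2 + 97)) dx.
Let f(z) = 4/((z^2 + 79)*(z^2 + 97)). The denominator has no real zeros and deg Q - deg P = 4 ≥ 2, so the integral of f over the upper semicircle |z| = R tends to 0 as R → ∞. Closing the contour in the upper half-plane,
  ∫_{-∞}^{∞} f(x) dx = 2πi · Σ Res(f, z_k)  over the poles with Im z_k > 0.

Zeros of the denominator: z^2 + 79 = 0 gives z = ±sqrt(79)*I; z^2 + 97 = 0 gives z = ±sqrt(97)*I.
Upper half-plane: z = sqrt(79)*I, z = sqrt(97)*I (simple).

Each pole is a simple zero of Q(z) = z^4 + 176*z^2 + 7663, so Res(f, z₀) = P(z₀)/Q'(z₀) with P(z) = 4, Q'(z) = 4*z^3 + 352*z:
  Res(f, sqrt(79)*I) = (4)/(36*sqrt(79)*I) = -sqrt(79)*I/711
  Res(f, sqrt(97)*I) = (4)/(-36*sqrt(97)*I) = sqrt(97)*I/873

Sum of residues: I*(-sqrt(79)/711 + sqrt(97)/873)
∫_{-∞}^{∞} f(x) dx = 2πi · (I*(-sqrt(79)/711 + sqrt(97)/873)) = 2*pi*(-79*sqrt(97) + 97*sqrt(79))/68967

Final answer: 2*pi*(-79*sqrt(97) + 97*sqrt(79))/68967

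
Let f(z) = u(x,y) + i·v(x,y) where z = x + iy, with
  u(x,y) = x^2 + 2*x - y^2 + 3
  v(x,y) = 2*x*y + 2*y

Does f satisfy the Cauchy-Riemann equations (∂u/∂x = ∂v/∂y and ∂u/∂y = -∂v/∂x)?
∂u/∂x = 2*x + 2
∂v/∂y = 2*x + 2
∂u/∂y = -2*y
∂v/∂x = 2*y
∂u/∂x = ∂v/∂y and ∂u/∂y = -∂v/∂x hold identically; f is analytic.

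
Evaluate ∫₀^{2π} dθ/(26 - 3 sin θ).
Call the integral J. The integrand is 2π-periodic and we integrate over a full period, so shifting θ does not change the value (θ → θ + π/2 turns sin θ into cos θ; θ → θ + π flips the sign of the trig term). Hence
  J = ∫₀^{2π} dθ/(26 + 3 cos θ).
Put z = e^{iθ}: then cos θ = (z + 1/z)/2, dθ = dz/(iz), and z runs once counterclockwise around |z| = 1:
  J = ∮_{|z|=1} 1/(26 + 3*(z + 1/z)/2) · dz/(iz) = (2/i) ∮_{|z|=1} dz/(3*z^2 + 52*z + 3).
The roots of 3*z^2 + 52*z + 3 are z = (-26 ± sqrt(26^2 - 3^2))/3, with sqrt(667) = sqrt(667); their product is 1, so only z₊ = -26/3 + sqrt(667)/3 lies inside the unit circle (z₋ = -26/3 - sqrt(667)/3 lies outside).
z₊ is a simple zero of q(z) = 3*z^2 + 52*z + 3, so Res(1/q, z₊) = 1/q'(z₊) with q'(z) = 6*z + 52; and q'(z₊) = 3*(z₊ - z₋) = 2*sqrt(667).
Therefore J = (2/i) · 2πi · 1/(2*sqrt(667)) = 2*pi/(sqrt(667)) = 2*sqrt(667)*pi/667

Final answer: 2*sqrt(667)*pi/667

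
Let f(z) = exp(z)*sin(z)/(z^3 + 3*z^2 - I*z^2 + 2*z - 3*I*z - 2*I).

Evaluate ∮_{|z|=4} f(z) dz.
pi*(-2/5 - 4*I/5)*exp(-2)*sin(2) + pi*(-1/5 + 3*I/5)*exp(I)*sinh(1) + pi*(1 + I)*exp(-1)*sin(1)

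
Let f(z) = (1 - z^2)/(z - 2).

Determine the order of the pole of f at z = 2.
1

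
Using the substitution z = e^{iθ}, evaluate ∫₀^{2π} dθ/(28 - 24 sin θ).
Call the integral J. The integrand is 2π-periodic and we integrate over a full period, so shifting θ does not change the value (θ → θ + π/2 turns sin θ into cos θ; θ → θ + π flips the sign of the trig term). Hence
  J = ∫₀^{2π} dθ/(28 + 24 cos θ).
Put z = e^{iθ}: then cos θ = (z + 1/z)/2, dθ = dz/(iz), and z runs once counterclockwise around |z| = 1:
  J = ∮_{|z|=1} 1/(28 + 24*(z + 1/z)/2) · dz/(iz) = (2/i) ∮_{|z|=1} dz/(24*z^2 + 56*z + 24).
The roots of 24*z^2 + 56*z + 24 are z = (-28 ± sqrt(28^2 - 24^2))/24, with sqrt(208) = 4*sqrt(13); their product is 1, so only z₊ = -7/6 + sqrt(13)/6 lies inside the unit circle (z₋ = -7/6 - sqrt(13)/6 lies outside).
z₊ is a simple zero of q(z) = 24*z^2 + 56*z + 24, so Res(1/q, z₊) = 1/q'(z₊) with q'(z) = 48*z + 56; and q'(z₊) = 24*(z₊ - z₋) = 8*sqrt(13).
Therefore J = (2/i) · 2πi · 1/(8*sqrt(13)) = 2*pi/(4*sqrt(13)) = sqrt(13)*pi/26

Final answer: sqrt(13)*pi/26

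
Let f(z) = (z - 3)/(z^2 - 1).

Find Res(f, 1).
Write f(z) = P(z)/Q(z) with P(z) = z - 3 and Q(z) = z^2 - 1.
The denominator factors as Q(z) = (z - 1)*(z + 1), so z = 1 is a simple zero of Q and P is analytic there; z = 1 is therefore a simple pole and
  Res(f, z₀) = P(z₀)/Q'(z₀).

Q'(z) = 2*z, so Q'(1) = 2.
P(1) = -2.

Res(f, 1) = (-2)/(2) = -1

Final answer: -1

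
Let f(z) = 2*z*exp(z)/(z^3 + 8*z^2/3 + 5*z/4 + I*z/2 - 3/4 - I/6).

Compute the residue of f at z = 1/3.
Write f(z) = P(z)/Q(z) with P(z) = 2*z*exp(z) and Q(z) = z^3 + 8*z^2/3 + 5*z/4 + I*z/2 - 3/4 - I/6.
The denominator factors as Q(z) = (z + 2 - I/2)*(z + 1 + I/2)*(z - 1/3), so z = 1/3 is a simple zero of Q and P is analytic there; z = 1/3 is therefore a simple pole and
  Res(f, z₀) = P(z₀)/Q'(z₀).

Q'(z) = 3*z^2 + 16*z/3 + 5/4 + I/2, so Q'(1/3) = 121/36 + I/2.
P(1/3) = 2*exp(1/3)/3.

Res(f, 1/3) = (2*exp(1/3)/3)/(121/36 + I/2) = (2904/14965 - 432*I/14965)*exp(1/3)

Final answer: (2904/14965 - 432*I/14965)*exp(1/3)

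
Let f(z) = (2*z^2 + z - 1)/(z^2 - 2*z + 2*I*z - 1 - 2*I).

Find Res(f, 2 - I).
Write f(z) = P(z)/Q(z) with P(z) = 2*z^2 + z - 1 and Q(z) = z^2 - 2*z + 2*I*z - 1 - 2*I.
The denominator factors as Q(z) = (z + I)*(z - 2 + I), so z = 2 - I is a simple zero of Q and P is analytic there; z = 2 - I is therefore a simple pole and
  Res(f, z₀) = P(z₀)/Q'(z₀).

Q'(z) = 2*z - 2 + 2*I, so Q'(2 - I) = 2.
P(2 - I) = 7 - 9*I.

Res(f, 2 - I) = (7 - 9*I)/(2) = 7/2 - 9*I/2

Final answer: 7/2 - 9*I/2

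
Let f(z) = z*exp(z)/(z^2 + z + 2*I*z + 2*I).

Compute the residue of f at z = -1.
(1/5 + 2*I/5)*exp(-1)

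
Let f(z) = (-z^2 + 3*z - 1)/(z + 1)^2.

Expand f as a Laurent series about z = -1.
Put w = z - (-1), i.e. z = w - 1. The denominator is w^2, so it suffices to rewrite the numerator in powers of w.

P(z) = -z^2 + 3*z - 1
P(w - 1) = -5 + 5*w - w^2

Dividing each term by w^2:
  f = -5/w^2 + 5/w - 1

Substituting back w = z + 1:
  f(z) = -5/(z + 1)^2 + 5/(z + 1) - 1

The series is finite because the numerator is a polynomial; the negative powers form the principal part, and the coefficient of 1/(z + 1) gives Res(f, -1) = 5.

Final answer: -5/(z + 1)^2 + 5/(z + 1) - 1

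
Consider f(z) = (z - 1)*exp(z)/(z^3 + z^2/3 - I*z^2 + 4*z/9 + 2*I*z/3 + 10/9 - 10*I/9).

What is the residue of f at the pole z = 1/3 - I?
Write f(z) = P(z)/Q(z) with P(z) = (z - 1)*exp(z) and Q(z) = z^3 + z^2/3 - I*z^2 + 4*z/9 + 2*I*z/3 + 10/9 - 10*I/9.
The denominator factors as Q(z) = (z - 1/3 + I)*(z + 1 - I)*(z - 1/3 - I), so z = 1/3 - I is a simple zero of Q and P is analytic there; z = 1/3 - I is therefore a simple pole and
  Res(f, z₀) = P(z₀)/Q'(z₀).

Q'(z) = 3*z^2 + 2*z/3 - 2*I*z + 4/9 + 2*I/3, so Q'(1/3 - I) = -4 - 8*I/3.
P(1/3 - I) = (-2/3 - I)*exp(1/3 - I).

Res(f, 1/3 - I) = ((-2/3 - I)*exp(1/3 - I))/(-4 - 8*I/3) = (3/13 + 5*I/52)*exp(1/3 - I)

Final answer: (3/13 + 5*I/52)*exp(1/3 - I)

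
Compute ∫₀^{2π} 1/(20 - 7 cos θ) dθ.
Call the integral J. The integrand is 2π-periodic and we integrate over a full period, so shifting θ does not change the value (θ → θ + π flips the sign of the trig term). Hence
  J = ∫₀^{2π} dθ/(20 + 7 cos θ).
Put z = e^{iθ}: then cos θ = (z + 1/z)/2, dθ = dz/(iz), and z runs once counterclockwise around |z| = 1:
  J = ∮_{|z|=1} 1/(20 + 7*(z + 1/z)/2) · dz/(iz) = (2/i) ∮_{|z|=1} dz/(7*z^2 + 40*z + 7).
The roots of 7*z^2 + 40*z + 7 are z = (-20 ± sqrt(20^2 - 7^2))/7, with sqrt(351) = 3*sqrt(39); their product is 1, so only z₊ = -20/7 + 3*sqrt(39)/7 lies inside the unit circle (z₋ = -20/7 - 3*sqrt(39)/7 lies outside).
z₊ is a simple zero of q(z) = 7*z^2 + 40*z + 7, so Res(1/q, z₊) = 1/q'(z₊) with q'(z) = 14*z + 40; and q'(z₊) = 7*(z₊ - z₋) = 6*sqrt(39).
Therefore J = (2/i) · 2πi · 1/(6*sqrt(39)) = 2*pi/(3*sqrt(39)) = 2*sqrt(39)*pi/117

Final answer: 2*sqrt(39)*pi/117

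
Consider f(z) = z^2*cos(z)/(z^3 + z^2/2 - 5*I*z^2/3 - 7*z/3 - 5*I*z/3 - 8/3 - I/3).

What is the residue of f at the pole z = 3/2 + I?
(513/1445 + 84*I/289)*cos(3/2 + I)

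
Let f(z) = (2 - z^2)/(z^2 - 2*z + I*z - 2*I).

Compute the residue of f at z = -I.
Write f(z) = P(z)/Q(z) with P(z) = 2 - z^2 and Q(z) = z^2 - 2*z + I*z - 2*I.
The denominator factors as Q(z) = (z + I)*(z - 2), so z = -I is a simple zero of Q and P is analytic there; z = -I is therefore a simple pole and
  Res(f, z₀) = P(z₀)/Q'(z₀).

Q'(z) = 2*z - 2 + I, so Q'(-I) = -2 - I.
P(-I) = 3.

Res(f, -I) = (3)/(-2 - I) = -6/5 + 3*I/5

Final answer: -6/5 + 3*I/5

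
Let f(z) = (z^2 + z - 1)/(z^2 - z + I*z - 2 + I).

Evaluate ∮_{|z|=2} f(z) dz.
pi*(-1/5 + 3*I/5)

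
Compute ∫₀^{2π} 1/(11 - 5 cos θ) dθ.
Call the integral J. The integrand is 2π-periodic and we integrate over a full period, so shifting θ does not change the value (θ → θ + π flips the sign of the trig term). Hence
  J = ∫₀^{2π} dθ/(11 + 5 cos θ).
Put z = e^{iθ}: then cos θ = (z + 1/z)/2, dθ = dz/(iz), and z runs once counterclockwise around |z| = 1:
  J = ∮_{|z|=1} 1/(11 + 5*(z + 1/z)/2) · dz/(iz) = (2/i) ∮_{|z|=1} dz/(5*z^2 + 22*z + 5).
The roots of 5*z^2 + 22*z + 5 are z = (-11 ± sqrt(11^2 - 5^2))/5, with sqrt(96) = 4*sqrt(6); their product is 1, so only z₊ = -11/5 + 4*sqrt(6)/5 lies inside the unit circle (z₋ = -11/5 - 4*sqrt(6)/5 lies outside).
z₊ is a simple zero of q(z) = 5*z^2 + 22*z + 5, so Res(1/q, z₊) = 1/q'(z₊) with q'(z) = 10*z + 22; and q'(z₊) = 5*(z₊ - z₋) = 8*sqrt(6).
Therefore J = (2/i) · 2πi · 1/(8*sqrt(6)) = 2*pi/(4*sqrt(6)) = sqrt(6)*pi/12

Final answer: sqrt(6)*pi/12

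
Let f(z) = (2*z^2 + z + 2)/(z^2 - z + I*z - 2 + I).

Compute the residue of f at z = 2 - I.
Write f(z) = P(z)/Q(z) with P(z) = 2*z^2 + z + 2 and Q(z) = z^2 - z + I*z - 2 + I.
The denominator factors as Q(z) = (z - 2 + I)*(z + 1), so z = 2 - I is a simple zero of Q and P is analytic there; z = 2 - I is therefore a simple pole and
  Res(f, z₀) = P(z₀)/Q'(z₀).

Q'(z) = 2*z - 1 + I, so Q'(2 - I) = 3 - I.
P(2 - I) = 10 - 9*I.

Res(f, 2 - I) = (10 - 9*I)/(3 - I) = 39/10 - 17*I/10

Final answer: 39/10 - 17*I/10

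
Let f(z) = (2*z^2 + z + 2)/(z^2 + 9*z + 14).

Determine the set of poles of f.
The singularities of f are the zeros of the denominator. Factoring,
  z^2 + 9*z + 14 = (z + 2)*(z + 7)
so the candidates are z = -2, z = -7.

Check the numerator P(z) = 2*z^2 + z + 2 at each one:
  P(-2) = 8 ≠ 0, so z = -2 is a (simple) pole.
  P(-7) = 93 ≠ 0, so z = -7 is a (simple) pole.

Poles of f: {-7, -2}

Final answer: {-7, -2}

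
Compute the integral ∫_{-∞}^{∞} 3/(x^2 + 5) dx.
Let f(z) = 3/(z^2 + 5). The denominator has no real zeros and deg Q - deg P = 2 ≥ 2, so the integral of f over the upper semicircle |z| = R tends to 0 as R → ∞. Closing the contour in the upper half-plane,
  ∫_{-∞}^{∞} f(x) dx = 2πi · Σ Res(f, z_k)  over the poles with Im z_k > 0.

Zeros of the denominator: z^2 + 5 = 0 gives z = ±sqrt(5)*I.
Upper half-plane: z = sqrt(5)*I (simple).

Each pole is a simple zero of Q(z) = z^2 + 5, so Res(f, z₀) = P(z₀)/Q'(z₀) with P(z) = 3, Q'(z) = 2*z:
  Res(f, sqrt(5)*I) = (3)/(2*sqrt(5)*I) = -3*sqrt(5)*I/10

∫_{-∞}^{∞} f(x) dx = 2πi · (-3*sqrt(5)*I/10) = 3*sqrt(5)*pi/5

Final answer: 3*sqrt(5)*pi/5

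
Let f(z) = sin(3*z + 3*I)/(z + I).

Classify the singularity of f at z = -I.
Let u = z + I. The argument of sin is 3*z + 3*I = 3u, so
  f = sin(3u)/u = ((3u) - (3u)^3/6 + ...)/u = 3 - (9/2)*u^2 + ...
The Laurent expansion about u = 0 has no negative powers; equivalently lim_{z→-I} f(z) = 3 exists and is finite.
So the singularity is removable.

Final answer: removable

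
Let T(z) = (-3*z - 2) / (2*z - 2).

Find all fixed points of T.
T(z) = z means -3*z - 2 = z*(2*z - 2), i.e.
  2*z^2 + z + 2 = 0.
Discriminant: (1)^2 - 4*(2)*(2) = -15, so the roots are complex conjugates.
  z = (-1 ± I*sqrt(15))/(2*(2))
Fixed points: {-1/4 - sqrt(15)*I/4, -1/4 + sqrt(15)*I/4}

Final answer: {-1/4 - sqrt(15)*I/4, -1/4 + sqrt(15)*I/4}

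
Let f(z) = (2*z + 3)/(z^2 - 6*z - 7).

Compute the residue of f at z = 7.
Write f(z) = P(z)/Q(z) with P(z) = 2*z + 3 and Q(z) = z^2 - 6*z - 7.
The denominator factors as Q(z) = (z - 7)*(z + 1), so z = 7 is a simple zero of Q and P is analytic there; z = 7 is therefore a simple pole and
  Res(f, z₀) = P(z₀)/Q'(z₀).

Q'(z) = 2*z - 6, so Q'(7) = 8.
P(7) = 17.

Res(f, 7) = (17)/(8) = 17/8

Final answer: 17/8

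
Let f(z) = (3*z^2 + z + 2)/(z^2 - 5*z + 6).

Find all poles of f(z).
The singularities of f are the zeros of the denominator. Factoring,
  z^2 - 5*z + 6 = (z - 2)*(z - 3)
so the candidates are z = 2, z = 3.

Check the numerator P(z) = 3*z^2 + z + 2 at each one:
  P(2) = 16 ≠ 0, so z = 2 is a (simple) pole.
  P(3) = 32 ≠ 0, so z = 3 is a (simple) pole.

Poles of f: {2, 3}

Final answer: {2, 3}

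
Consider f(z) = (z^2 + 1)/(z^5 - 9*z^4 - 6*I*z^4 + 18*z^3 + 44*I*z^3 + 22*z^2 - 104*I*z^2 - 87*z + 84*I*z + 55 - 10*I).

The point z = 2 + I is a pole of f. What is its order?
4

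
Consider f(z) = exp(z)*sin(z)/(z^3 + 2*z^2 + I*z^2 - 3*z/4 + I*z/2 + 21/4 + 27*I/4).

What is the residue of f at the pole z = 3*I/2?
Write f(z) = P(z)/Q(z) with P(z) = exp(z)*sin(z) and Q(z) = z^3 + 2*z^2 + I*z^2 - 3*z/4 + I*z/2 + 21/4 + 27*I/4.
The denominator factors as Q(z) = (z - 3*I/2)*(z + 3 + I)*(z - 1 + 3*I/2), so z = 3*I/2 is a simple zero of Q and P is analytic there; z = 3*I/2 is therefore a simple pole and
  Res(f, z₀) = P(z₀)/Q'(z₀).

Q'(z) = 3*z^2 + 4*z + 2*I*z - 3/4 + I/2, so Q'(3*I/2) = -21/2 + 13*I/2.
P(3*I/2) = I*exp(3*I/2)*sinh(3/2).

Res(f, 3*I/2) = (I*exp(3*I/2)*sinh(3/2))/(-21/2 + 13*I/2) = (13/305 - 21*I/305)*exp(3*I/2)*sinh(3/2)

Final answer: (13/305 - 21*I/305)*exp(3*I/2)*sinh(3/2)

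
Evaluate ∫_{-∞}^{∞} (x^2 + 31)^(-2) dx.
sqrt(31)*pi/1922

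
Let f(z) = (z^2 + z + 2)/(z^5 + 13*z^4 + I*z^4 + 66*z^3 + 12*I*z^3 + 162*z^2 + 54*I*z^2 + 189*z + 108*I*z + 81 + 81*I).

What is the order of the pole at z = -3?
Factor the denominator:
  z^5 + 13*z^4 + I*z^4 + 66*z^3 + 12*I*z^3 + 162*z^2 + 54*I*z^2 + 189*z + 108*I*z + 81 + 81*I = (z + 3)^4*(z + 1 + I)

The numerator P(z) = z^2 + z + 2 has P(-3) = 8 ≠ 0, so no factor of (z + 3) cancels.
Near z = -3 we can therefore write f(z) = g(z)/(z + 3)^4 with g analytic at -3 and g(-3) ≠ 0 (g is the numerator divided by the remaining denominator factors).

Hence z = -3 is a pole of order 4.

Final answer: 4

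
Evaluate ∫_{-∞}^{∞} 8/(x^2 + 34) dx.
4*sqrt(34)*pi/17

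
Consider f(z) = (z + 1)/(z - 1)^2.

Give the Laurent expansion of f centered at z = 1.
Put w = z - (1), i.e. z = w + 1. The denominator is w^2, so it suffices to rewrite the numerator in powers of w.

P(z) = z + 1
P(w + 1) = 2 + w

Dividing each term by w^2:
  f = 2/w^2 + 1/w

Substituting back w = z - 1:
  f(z) = 2/(z - 1)^2 + 1/(z - 1)

The series is finite because the numerator is a polynomial; the negative powers form the principal part, and the coefficient of 1/(z - 1) gives Res(f, 1) = 1.

Final answer: 2/(z - 1)^2 + 1/(z - 1)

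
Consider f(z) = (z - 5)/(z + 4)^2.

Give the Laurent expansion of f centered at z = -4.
Put w = z - (-4), i.e. z = w - 4. The denominator is w^2, so it suffices to rewrite the numerator in powers of w.

P(z) = z - 5
P(w - 4) = -9 + w

Dividing each term by w^2:
  f = -9/w^2 + 1/w

Substituting back w = z + 4:
  f(z) = -9/(z + 4)^2 + 1/(z + 4)

The series is finite because the numerator is a polynomial; the negative powers form the principal part, and the coefficient of 1/(z + 4) gives Res(f, -4) = 1.

Final answer: -9/(z + 4)^2 + 1/(z + 4)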